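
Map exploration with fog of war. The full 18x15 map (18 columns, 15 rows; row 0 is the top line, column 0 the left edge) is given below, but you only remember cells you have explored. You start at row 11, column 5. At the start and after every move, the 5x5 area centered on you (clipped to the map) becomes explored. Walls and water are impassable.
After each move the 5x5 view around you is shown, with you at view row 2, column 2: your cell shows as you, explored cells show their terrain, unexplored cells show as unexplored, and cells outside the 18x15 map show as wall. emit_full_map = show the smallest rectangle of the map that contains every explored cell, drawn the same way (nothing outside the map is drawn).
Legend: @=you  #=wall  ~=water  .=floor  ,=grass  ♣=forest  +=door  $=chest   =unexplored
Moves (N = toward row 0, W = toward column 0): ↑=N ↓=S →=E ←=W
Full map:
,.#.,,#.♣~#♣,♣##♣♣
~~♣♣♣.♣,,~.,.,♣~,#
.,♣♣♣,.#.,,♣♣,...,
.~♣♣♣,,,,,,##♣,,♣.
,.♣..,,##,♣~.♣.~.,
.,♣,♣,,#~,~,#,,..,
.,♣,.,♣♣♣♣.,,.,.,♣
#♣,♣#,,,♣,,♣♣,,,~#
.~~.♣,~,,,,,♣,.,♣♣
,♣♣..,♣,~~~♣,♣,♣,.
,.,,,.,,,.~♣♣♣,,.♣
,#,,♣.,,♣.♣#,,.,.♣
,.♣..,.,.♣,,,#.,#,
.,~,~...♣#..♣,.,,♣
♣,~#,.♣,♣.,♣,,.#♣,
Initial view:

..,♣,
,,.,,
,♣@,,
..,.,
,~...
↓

,,.,,
,♣.,,
..@.,
,~...
#,.♣,

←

,,,.,
,,♣.,
♣.@,.
~,~..
~#,.♣

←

.,,,.
#,,♣.
.♣@.,
,~,~.
,~#,.

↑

♣♣..,
.,,,.
#,@♣.
.♣..,
,~,~.

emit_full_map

♣♣..,♣,
.,,,.,,
#,@♣.,,
.♣..,.,
,~,~...
,~#,.♣,

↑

~~.♣,
♣♣..,
.,@,.
#,,♣.
.♣..,

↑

♣,♣#,
~~.♣,
♣♣@.,
.,,,.
#,,♣.

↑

,♣,.,
♣,♣#,
~~@♣,
♣♣..,
.,,,.

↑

,♣,♣,
,♣,.,
♣,@#,
~~.♣,
♣♣..,

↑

.♣..,
,♣,♣,
,♣@.,
♣,♣#,
~~.♣,

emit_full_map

.♣..,  
,♣,♣,  
,♣@.,  
♣,♣#,  
~~.♣,  
♣♣..,♣,
.,,,.,,
#,,♣.,,
.♣..,.,
,~,~...
,~#,.♣,

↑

~♣♣♣,
.♣..,
,♣@♣,
,♣,.,
♣,♣#,

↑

,♣♣♣,
~♣♣♣,
.♣@.,
,♣,♣,
,♣,.,

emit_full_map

,♣♣♣,  
~♣♣♣,  
.♣@.,  
,♣,♣,  
,♣,.,  
♣,♣#,  
~~.♣,  
♣♣..,♣,
.,,,.,,
#,,♣.,,
.♣..,.,
,~,~...
,~#,.♣,


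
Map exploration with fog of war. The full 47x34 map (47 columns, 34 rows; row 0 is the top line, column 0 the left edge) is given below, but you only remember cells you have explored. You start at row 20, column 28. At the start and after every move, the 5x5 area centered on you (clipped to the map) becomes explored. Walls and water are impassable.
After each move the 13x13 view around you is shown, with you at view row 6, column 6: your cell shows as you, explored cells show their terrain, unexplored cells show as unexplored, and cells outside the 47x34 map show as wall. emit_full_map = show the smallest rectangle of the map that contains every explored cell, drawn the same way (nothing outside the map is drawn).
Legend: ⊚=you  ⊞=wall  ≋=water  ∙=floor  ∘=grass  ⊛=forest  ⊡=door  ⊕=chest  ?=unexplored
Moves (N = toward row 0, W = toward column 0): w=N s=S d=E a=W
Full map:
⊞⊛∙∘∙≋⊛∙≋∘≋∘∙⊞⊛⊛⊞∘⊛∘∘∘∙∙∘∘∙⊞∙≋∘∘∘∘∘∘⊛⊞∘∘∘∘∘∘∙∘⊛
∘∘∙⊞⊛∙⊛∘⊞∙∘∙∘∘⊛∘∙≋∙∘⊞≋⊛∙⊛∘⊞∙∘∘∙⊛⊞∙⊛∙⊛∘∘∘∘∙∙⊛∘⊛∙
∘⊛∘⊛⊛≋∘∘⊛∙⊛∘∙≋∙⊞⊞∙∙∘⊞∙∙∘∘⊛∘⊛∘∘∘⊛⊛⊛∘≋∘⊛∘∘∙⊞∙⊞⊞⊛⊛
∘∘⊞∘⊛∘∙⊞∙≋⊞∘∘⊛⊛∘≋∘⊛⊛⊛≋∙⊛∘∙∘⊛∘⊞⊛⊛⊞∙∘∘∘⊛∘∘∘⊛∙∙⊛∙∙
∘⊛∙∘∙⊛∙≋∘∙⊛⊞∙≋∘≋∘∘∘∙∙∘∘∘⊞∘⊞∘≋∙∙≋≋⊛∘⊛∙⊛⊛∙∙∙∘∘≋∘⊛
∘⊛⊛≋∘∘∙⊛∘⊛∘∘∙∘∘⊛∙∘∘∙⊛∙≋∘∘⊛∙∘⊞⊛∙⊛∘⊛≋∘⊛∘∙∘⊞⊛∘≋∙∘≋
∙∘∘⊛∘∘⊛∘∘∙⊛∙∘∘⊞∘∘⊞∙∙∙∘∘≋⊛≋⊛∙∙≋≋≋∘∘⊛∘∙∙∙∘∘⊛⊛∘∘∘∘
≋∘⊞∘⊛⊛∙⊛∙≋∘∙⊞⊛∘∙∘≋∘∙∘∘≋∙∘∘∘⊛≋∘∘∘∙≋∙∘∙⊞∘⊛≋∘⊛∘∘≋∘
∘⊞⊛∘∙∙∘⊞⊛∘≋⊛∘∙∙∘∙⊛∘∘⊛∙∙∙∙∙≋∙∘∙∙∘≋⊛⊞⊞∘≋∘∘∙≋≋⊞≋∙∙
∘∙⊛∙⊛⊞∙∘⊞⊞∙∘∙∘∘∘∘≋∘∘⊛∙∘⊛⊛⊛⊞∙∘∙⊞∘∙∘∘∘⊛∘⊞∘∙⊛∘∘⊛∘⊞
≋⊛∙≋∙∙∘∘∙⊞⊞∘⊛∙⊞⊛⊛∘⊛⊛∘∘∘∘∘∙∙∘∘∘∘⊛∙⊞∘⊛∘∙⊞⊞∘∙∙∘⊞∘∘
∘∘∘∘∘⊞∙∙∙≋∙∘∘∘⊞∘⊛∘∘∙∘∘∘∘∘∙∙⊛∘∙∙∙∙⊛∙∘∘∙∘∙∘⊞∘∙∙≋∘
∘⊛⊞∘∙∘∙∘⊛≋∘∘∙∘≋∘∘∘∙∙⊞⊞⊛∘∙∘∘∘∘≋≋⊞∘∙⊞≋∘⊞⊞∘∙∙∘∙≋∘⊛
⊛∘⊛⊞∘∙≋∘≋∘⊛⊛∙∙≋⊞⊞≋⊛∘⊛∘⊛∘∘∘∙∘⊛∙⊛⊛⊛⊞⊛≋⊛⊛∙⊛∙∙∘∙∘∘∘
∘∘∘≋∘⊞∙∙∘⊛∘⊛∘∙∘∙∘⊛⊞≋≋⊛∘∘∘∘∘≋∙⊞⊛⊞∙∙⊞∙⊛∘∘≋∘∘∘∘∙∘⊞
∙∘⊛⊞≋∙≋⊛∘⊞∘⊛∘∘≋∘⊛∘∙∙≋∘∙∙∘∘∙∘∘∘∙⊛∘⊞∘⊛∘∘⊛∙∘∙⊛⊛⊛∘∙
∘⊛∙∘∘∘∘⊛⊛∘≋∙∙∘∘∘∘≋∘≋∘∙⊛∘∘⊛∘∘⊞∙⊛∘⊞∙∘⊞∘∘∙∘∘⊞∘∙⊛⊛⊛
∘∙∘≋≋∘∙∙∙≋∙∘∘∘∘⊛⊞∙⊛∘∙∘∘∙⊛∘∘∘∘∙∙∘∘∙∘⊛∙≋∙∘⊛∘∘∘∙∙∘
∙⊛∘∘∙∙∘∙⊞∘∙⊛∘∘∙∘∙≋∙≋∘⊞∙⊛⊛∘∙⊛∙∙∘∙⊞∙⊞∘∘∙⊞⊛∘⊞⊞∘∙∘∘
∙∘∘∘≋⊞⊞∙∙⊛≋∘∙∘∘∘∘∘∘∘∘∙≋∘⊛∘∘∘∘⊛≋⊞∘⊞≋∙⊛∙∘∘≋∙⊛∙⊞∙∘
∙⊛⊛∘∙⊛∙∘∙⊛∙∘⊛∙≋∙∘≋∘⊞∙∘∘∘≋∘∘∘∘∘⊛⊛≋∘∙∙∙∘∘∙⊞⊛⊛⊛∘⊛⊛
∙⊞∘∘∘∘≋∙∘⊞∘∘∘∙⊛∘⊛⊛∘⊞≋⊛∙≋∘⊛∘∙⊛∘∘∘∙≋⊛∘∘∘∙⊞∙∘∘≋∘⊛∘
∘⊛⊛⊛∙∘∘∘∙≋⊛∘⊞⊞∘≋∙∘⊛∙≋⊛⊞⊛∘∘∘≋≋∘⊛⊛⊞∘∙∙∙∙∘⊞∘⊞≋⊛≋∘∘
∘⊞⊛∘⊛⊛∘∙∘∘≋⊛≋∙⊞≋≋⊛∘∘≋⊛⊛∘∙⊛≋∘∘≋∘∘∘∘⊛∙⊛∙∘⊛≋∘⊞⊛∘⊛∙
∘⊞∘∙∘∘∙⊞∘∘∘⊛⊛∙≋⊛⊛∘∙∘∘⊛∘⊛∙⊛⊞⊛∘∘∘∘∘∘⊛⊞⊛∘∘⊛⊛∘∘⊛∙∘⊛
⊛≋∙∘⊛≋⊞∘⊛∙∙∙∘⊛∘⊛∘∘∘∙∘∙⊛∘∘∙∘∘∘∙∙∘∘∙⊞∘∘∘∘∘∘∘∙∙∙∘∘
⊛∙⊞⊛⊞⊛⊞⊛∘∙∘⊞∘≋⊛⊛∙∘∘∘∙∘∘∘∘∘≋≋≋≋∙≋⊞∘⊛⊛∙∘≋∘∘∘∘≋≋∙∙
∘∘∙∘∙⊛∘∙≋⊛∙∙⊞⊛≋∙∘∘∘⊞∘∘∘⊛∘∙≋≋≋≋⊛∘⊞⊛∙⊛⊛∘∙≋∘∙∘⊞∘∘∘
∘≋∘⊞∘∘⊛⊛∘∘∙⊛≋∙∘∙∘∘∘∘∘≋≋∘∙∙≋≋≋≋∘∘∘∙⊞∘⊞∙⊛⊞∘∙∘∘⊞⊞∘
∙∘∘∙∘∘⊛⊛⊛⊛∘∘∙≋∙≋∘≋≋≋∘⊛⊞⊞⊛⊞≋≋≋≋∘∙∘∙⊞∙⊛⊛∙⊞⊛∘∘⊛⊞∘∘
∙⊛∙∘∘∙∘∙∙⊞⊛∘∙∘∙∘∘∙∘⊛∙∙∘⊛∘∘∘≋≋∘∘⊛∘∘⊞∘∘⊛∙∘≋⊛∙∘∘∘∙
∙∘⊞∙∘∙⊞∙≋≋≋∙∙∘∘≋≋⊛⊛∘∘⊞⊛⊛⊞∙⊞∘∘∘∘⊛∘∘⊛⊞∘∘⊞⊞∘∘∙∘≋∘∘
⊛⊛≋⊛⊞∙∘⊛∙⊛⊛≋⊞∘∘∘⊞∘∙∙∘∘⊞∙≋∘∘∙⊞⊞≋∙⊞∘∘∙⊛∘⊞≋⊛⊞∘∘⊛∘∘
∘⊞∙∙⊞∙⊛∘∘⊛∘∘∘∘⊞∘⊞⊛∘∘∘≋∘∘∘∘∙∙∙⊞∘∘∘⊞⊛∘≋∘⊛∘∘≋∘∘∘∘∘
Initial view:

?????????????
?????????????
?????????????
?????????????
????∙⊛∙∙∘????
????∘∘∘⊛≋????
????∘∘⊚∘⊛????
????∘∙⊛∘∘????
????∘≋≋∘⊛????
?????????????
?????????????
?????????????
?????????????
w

?????????????
?????????????
?????????????
?????????????
????∘∘∘∙∙????
????∙⊛∙∙∘????
????∘∘⊚⊛≋????
????∘∘∘∘⊛????
????∘∙⊛∘∘????
????∘≋≋∘⊛????
?????????????
?????????????
?????????????

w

?????????????
?????????????
?????????????
?????????????
????∘∘⊞∙⊛????
????∘∘∘∙∙????
????∙⊛⊚∙∘????
????∘∘∘⊛≋????
????∘∘∘∘⊛????
????∘∙⊛∘∘????
????∘≋≋∘⊛????
?????????????
?????????????

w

?????????????
?????????????
?????????????
?????????????
????∙∘∘∘∙????
????∘∘⊞∙⊛????
????∘∘⊚∙∙????
????∙⊛∙∙∘????
????∘∘∘⊛≋????
????∘∘∘∘⊛????
????∘∙⊛∘∘????
????∘≋≋∘⊛????
?????????????

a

?????????????
?????????????
?????????????
?????????????
????∘∙∘∘∘∙???
????⊛∘∘⊞∙⊛???
????∘∘⊚∘∙∙???
????∘∙⊛∙∙∘???
????∘∘∘∘⊛≋???
?????∘∘∘∘⊛???
?????∘∙⊛∘∘???
?????∘≋≋∘⊛???
?????????????

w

?????????????
?????????????
?????????????
?????????????
????∘∘≋∙⊞????
????∘∙∘∘∘∙???
????⊛∘⊚⊞∙⊛???
????∘∘∘∘∙∙???
????∘∙⊛∙∙∘???
????∘∘∘∘⊛≋???
?????∘∘∘∘⊛???
?????∘∙⊛∘∘???
?????∘≋≋∘⊛???

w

?????????????
?????????????
?????????????
?????????????
????∘∙∘⊛∙????
????∘∘≋∙⊞????
????∘∙⊚∘∘∙???
????⊛∘∘⊞∙⊛???
????∘∘∘∘∙∙???
????∘∙⊛∙∙∘???
????∘∘∘∘⊛≋???
?????∘∘∘∘⊛???
?????∘∙⊛∘∘???

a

?????????????
?????????????
?????????????
?????????????
????∘∘∙∘⊛∙???
????∘∘∘≋∙⊞???
????∘∘⊚∘∘∘∙??
????∘⊛∘∘⊞∙⊛??
????⊛∘∘∘∘∙∙??
?????∘∙⊛∙∙∘??
?????∘∘∘∘⊛≋??
??????∘∘∘∘⊛??
??????∘∙⊛∘∘??

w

?????????????
?????????????
?????????????
?????????????
????∙∘∘∘∘????
????∘∘∙∘⊛∙???
????∘∘⊚≋∙⊞???
????∘∘∙∘∘∘∙??
????∘⊛∘∘⊞∙⊛??
????⊛∘∘∘∘∙∙??
?????∘∙⊛∙∙∘??
?????∘∘∘∘⊛≋??
??????∘∘∘∘⊛??

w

?????????????
?????????????
?????????????
?????????????
????∘∙∙⊛∘????
????∙∘∘∘∘????
????∘∘⊚∘⊛∙???
????∘∘∘≋∙⊞???
????∘∘∙∘∘∘∙??
????∘⊛∘∘⊞∙⊛??
????⊛∘∘∘∘∙∙??
?????∘∙⊛∙∙∘??
?????∘∘∘∘⊛≋??

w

?????????????
?????????????
?????????????
?????????????
????∘∙∙∘∘????
????∘∙∙⊛∘????
????∙∘⊚∘∘????
????∘∘∙∘⊛∙???
????∘∘∘≋∙⊞???
????∘∘∙∘∘∘∙??
????∘⊛∘∘⊞∙⊛??
????⊛∘∘∘∘∙∙??
?????∘∙⊛∙∙∘??

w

?????????????
?????????????
?????????????
?????????????
????⊛⊛⊞∙∘????
????∘∙∙∘∘????
????∘∙⊚⊛∘????
????∙∘∘∘∘????
????∘∘∙∘⊛∙???
????∘∘∘≋∙⊞???
????∘∘∙∘∘∘∙??
????∘⊛∘∘⊞∙⊛??
????⊛∘∘∘∘∙∙??

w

?????????????
?????????????
?????????????
?????????????
????∙∙≋∙∘????
????⊛⊛⊞∙∘????
????∘∙⊚∘∘????
????∘∙∙⊛∘????
????∙∘∘∘∘????
????∘∘∙∘⊛∙???
????∘∘∘≋∙⊞???
????∘∘∙∘∘∘∙??
????∘⊛∘∘⊞∙⊛??

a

?????????????
?????????????
?????????????
?????????????
????∙∙∙≋∙∘???
????⊛⊛⊛⊞∙∘???
????∘∘⊚∙∘∘???
????∘∘∙∙⊛∘???
????∘∙∘∘∘∘???
?????∘∘∙∘⊛∙??
?????∘∘∘≋∙⊞??
?????∘∘∙∘∘∘∙?
?????∘⊛∘∘⊞∙⊛?

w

?????????????
?????????????
?????????????
?????????????
????∙∘∘∘⊛????
????∙∙∙≋∙∘???
????⊛⊛⊚⊞∙∘???
????∘∘∙∙∘∘???
????∘∘∙∙⊛∘???
????∘∙∘∘∘∘???
?????∘∘∙∘⊛∙??
?????∘∘∘≋∙⊞??
?????∘∘∙∘∘∘∙?

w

?????????????
?????????????
?????????????
?????????????
????≋⊛≋⊛∙????
????∙∘∘∘⊛????
????∙∙⊚≋∙∘???
????⊛⊛⊛⊞∙∘???
????∘∘∙∙∘∘???
????∘∘∙∙⊛∘???
????∘∙∘∘∘∘???
?????∘∘∙∘⊛∙??
?????∘∘∘≋∙⊞??

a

?????????????
?????????????
?????????????
?????????????
????∘≋⊛≋⊛∙???
????≋∙∘∘∘⊛???
????∙∙⊚∙≋∙∘??
????∘⊛⊛⊛⊞∙∘??
????∘∘∘∙∙∘∘??
?????∘∘∙∙⊛∘??
?????∘∙∘∘∘∘??
??????∘∘∙∘⊛∙?
??????∘∘∘≋∙⊞?

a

?????????????
?????????????
?????????????
?????????????
????∘∘≋⊛≋⊛∙??
????∘≋∙∘∘∘⊛??
????∙∙⊚∙∙≋∙∘?
????∙∘⊛⊛⊛⊞∙∘?
????∘∘∘∘∙∙∘∘?
??????∘∘∙∙⊛∘?
??????∘∙∘∘∘∘?
???????∘∘∙∘⊛∙
???????∘∘∘≋∙⊞

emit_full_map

∘∘≋⊛≋⊛∙???
∘≋∙∘∘∘⊛???
∙∙⊚∙∙≋∙∘??
∙∘⊛⊛⊛⊞∙∘??
∘∘∘∘∙∙∘∘??
??∘∘∙∙⊛∘??
??∘∙∘∘∘∘??
???∘∘∙∘⊛∙?
???∘∘∘≋∙⊞?
???∘∘∙∘∘∘∙
???∘⊛∘∘⊞∙⊛
???⊛∘∘∘∘∙∙
????∘∙⊛∙∙∘
????∘∘∘∘⊛≋
?????∘∘∘∘⊛
?????∘∙⊛∘∘
?????∘≋≋∘⊛

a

?????????????
?????????????
?????????????
?????????????
????∙∘∘≋⊛≋⊛∙?
????∘∘≋∙∘∘∘⊛?
????⊛∙⊚∙∙∙≋∙∘
????⊛∙∘⊛⊛⊛⊞∙∘
????∘∘∘∘∘∙∙∘∘
???????∘∘∙∙⊛∘
???????∘∙∘∘∘∘
????????∘∘∙∘⊛
????????∘∘∘≋∙

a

?????????????
?????????????
?????????????
?????????????
????∙∙∘∘≋⊛≋⊛∙
????∙∘∘≋∙∘∘∘⊛
????∘⊛⊚∙∙∙∙≋∙
????∘⊛∙∘⊛⊛⊛⊞∙
????⊛∘∘∘∘∘∙∙∘
????????∘∘∙∙⊛
????????∘∙∘∘∘
?????????∘∘∙∘
?????????∘∘∘≋

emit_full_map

∙∙∘∘≋⊛≋⊛∙???
∙∘∘≋∙∘∘∘⊛???
∘⊛⊚∙∙∙∙≋∙∘??
∘⊛∙∘⊛⊛⊛⊞∙∘??
⊛∘∘∘∘∘∙∙∘∘??
????∘∘∙∙⊛∘??
????∘∙∘∘∘∘??
?????∘∘∙∘⊛∙?
?????∘∘∘≋∙⊞?
?????∘∘∙∘∘∘∙
?????∘⊛∘∘⊞∙⊛
?????⊛∘∘∘∘∙∙
??????∘∙⊛∙∙∘
??????∘∘∘∘⊛≋
???????∘∘∘∘⊛
???????∘∙⊛∘∘
???????∘≋≋∘⊛


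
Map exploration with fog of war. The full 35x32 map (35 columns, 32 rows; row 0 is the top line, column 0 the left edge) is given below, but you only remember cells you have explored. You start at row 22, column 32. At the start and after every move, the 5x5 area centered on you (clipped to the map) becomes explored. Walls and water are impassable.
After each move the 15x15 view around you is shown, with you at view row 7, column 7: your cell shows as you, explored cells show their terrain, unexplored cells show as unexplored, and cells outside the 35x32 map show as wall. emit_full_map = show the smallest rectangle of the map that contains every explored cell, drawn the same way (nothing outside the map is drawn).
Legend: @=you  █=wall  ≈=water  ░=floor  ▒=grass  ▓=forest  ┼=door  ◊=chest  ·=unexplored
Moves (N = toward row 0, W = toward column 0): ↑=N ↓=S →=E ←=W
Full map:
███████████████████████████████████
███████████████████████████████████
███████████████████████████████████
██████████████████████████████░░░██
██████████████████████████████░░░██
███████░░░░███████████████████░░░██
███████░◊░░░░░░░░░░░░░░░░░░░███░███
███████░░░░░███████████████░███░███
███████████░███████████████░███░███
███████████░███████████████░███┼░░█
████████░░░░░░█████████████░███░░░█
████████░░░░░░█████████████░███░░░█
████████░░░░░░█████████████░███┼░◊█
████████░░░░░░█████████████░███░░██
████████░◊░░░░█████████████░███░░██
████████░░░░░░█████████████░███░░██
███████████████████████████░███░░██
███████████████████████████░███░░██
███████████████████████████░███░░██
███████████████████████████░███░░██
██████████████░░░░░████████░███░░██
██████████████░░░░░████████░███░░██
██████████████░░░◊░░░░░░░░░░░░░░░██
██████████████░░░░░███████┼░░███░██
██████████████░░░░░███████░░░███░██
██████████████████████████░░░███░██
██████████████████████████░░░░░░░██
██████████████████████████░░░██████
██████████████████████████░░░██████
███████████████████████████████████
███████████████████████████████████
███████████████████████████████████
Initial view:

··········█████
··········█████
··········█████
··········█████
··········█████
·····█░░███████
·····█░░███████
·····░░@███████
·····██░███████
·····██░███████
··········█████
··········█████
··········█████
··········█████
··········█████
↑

··········█████
··········█████
··········█████
··········█████
··········█████
·····█░░███████
·····█░░███████
·····█░@███████
·····░░░███████
·····██░███████
·····██░███████
··········█████
··········█████
··········█████
··········█████

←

···········████
···········████
···········████
···········████
···········████
·····██░░██████
·····██░░██████
·····██@░██████
·····░░░░██████
·····███░██████
······██░██████
···········████
···········████
···········████
···········████

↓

···········████
···········████
···········████
···········████
·····██░░██████
·····██░░██████
·····██░░██████
·····░░@░██████
·····███░██████
·····███░██████
···········████
···········████
···········████
···········████
···········████

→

··········█████
··········█████
··········█████
··········█████
····██░░███████
····██░░███████
····██░░███████
····░░░@███████
····███░███████
····███░███████
··········█████
··········█████
··········█████
··········█████
··········█████

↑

··········█████
··········█████
··········█████
··········█████
··········█████
····██░░███████
····██░░███████
····██░@███████
····░░░░███████
····███░███████
····███░███████
··········█████
··········█████
··········█████
··········█████

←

···········████
···········████
···········████
···········████
···········████
·····██░░██████
·····██░░██████
·····██@░██████
·····░░░░██████
·····███░██████
·····███░██████
···········████
···········████
···········████
···········████

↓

···········████
···········████
···········████
···········████
·····██░░██████
·····██░░██████
·····██░░██████
·····░░@░██████
·····███░██████
·····███░██████
···········████
···········████
···········████
···········████
···········████

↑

···········████
···········████
···········████
···········████
···········████
·····██░░██████
·····██░░██████
·····██@░██████
·····░░░░██████
·····███░██████
·····███░██████
···········████
···········████
···········████
···········████

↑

···········████
···········████
···········████
···········████
···········████
·····██░░█·████
·····██░░██████
·····██@░██████
·····██░░██████
·····░░░░██████
·····███░██████
·····███░██████
···········████
···········████
···········████

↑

···········████
···········████
···········████
···········████
···········████
·····██░░█·████
·····██░░█·████
·····██@░██████
·····██░░██████
·····██░░██████
·····░░░░██████
·····███░██████
·····███░██████
···········████
···········████

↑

···········████
···········████
···········████
···········████
···········████
·····██░░█·████
·····██░░█·████
·····██@░█·████
·····██░░██████
·····██░░██████
·····██░░██████
·····░░░░██████
·····███░██████
·····███░██████
···········████

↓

···········████
···········████
···········████
···········████
·····██░░█·████
·····██░░█·████
·····██░░█·████
·····██@░██████
·····██░░██████
·····██░░██████
·····░░░░██████
·····███░██████
·····███░██████
···········████
···········████

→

··········█████
··········█████
··········█████
··········█████
····██░░█·█████
····██░░███████
····██░░███████
····██░@███████
····██░░███████
····██░░███████
····░░░░███████
····███░███████
····███░███████
··········█████
··········█████

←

···········████
···········████
···········████
···········████
·····██░░█·████
·····██░░██████
·····██░░██████
·····██@░██████
·····██░░██████
·····██░░██████
·····░░░░██████
·····███░██████
·····███░██████
···········████
···········████

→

··········█████
··········█████
··········█████
··········█████
····██░░█·█████
····██░░███████
····██░░███████
····██░@███████
····██░░███████
····██░░███████
····░░░░███████
····███░███████
····███░███████
··········█████
··········█████

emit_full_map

██░░█·
██░░██
██░░██
██░@██
██░░██
██░░██
░░░░██
███░██
███░██

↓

··········█████
··········█████
··········█████
····██░░█·█████
····██░░███████
····██░░███████
····██░░███████
····██░@███████
····██░░███████
····░░░░███████
····███░███████
····███░███████
··········█████
··········█████
··········█████

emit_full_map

██░░█·
██░░██
██░░██
██░░██
██░@██
██░░██
░░░░██
███░██
███░██


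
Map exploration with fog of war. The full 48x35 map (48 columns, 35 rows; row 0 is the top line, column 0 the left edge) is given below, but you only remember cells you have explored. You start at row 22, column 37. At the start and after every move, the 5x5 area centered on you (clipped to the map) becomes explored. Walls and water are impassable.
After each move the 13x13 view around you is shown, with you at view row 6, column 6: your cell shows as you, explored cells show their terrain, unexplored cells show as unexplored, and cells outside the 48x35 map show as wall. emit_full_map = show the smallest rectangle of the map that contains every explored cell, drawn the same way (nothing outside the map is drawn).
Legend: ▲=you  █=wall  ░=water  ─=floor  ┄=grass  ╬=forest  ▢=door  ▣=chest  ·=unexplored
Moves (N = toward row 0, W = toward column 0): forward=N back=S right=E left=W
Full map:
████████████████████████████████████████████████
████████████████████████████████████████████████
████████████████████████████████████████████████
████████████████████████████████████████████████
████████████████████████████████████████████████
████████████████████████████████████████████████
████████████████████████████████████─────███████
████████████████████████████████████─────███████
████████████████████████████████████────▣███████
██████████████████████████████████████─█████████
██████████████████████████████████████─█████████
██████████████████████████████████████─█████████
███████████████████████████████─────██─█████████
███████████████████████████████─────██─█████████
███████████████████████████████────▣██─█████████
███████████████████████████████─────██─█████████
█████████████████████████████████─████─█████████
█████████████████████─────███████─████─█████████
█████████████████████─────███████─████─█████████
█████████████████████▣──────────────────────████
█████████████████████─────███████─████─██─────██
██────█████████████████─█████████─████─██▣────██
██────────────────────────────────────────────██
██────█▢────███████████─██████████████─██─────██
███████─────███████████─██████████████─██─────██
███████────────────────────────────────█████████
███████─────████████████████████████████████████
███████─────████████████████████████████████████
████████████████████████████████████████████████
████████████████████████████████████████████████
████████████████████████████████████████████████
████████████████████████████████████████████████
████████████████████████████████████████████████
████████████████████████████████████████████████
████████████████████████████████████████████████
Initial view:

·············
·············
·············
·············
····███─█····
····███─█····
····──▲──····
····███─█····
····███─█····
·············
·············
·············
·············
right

·············
·············
·············
·············
···███─██····
···███─██····
···───▲──····
···███─██····
···███─██····
·············
·············
·············
·············

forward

·············
·············
·············
·············
····─────····
···███─██····
···███▲██····
···──────····
···███─██····
···███─██····
·············
·············
·············

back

·············
·············
·············
····─────····
···███─██····
···███─██····
···───▲──····
···███─██····
···███─██····
·············
·············
·············
·············

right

·············
·············
·············
···─────·····
··███─██─····
··███─██▣····
··────▲──····
··███─██─····
··███─██─····
·············
·············
·············
·············

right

·············
·············
·············
··─────······
·███─██──····
·███─██▣─····
·─────▲──····
·███─██──····
·███─██──····
·············
·············
·············
·············

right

·············
·············
·············
·─────·······
███─██───····
███─██▣──····
──────▲──····
███─██───····
███─██───····
·············
·············
·············
·············

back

·············
·············
·─────·······
███─██───····
███─██▣──····
─────────····
███─██▲──····
███─██───····
····█████····
·············
·············
·············
·············

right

············█
············█
─────·······█
██─██───····█
██─██▣───···█
─────────···█
██─██─▲──···█
██─██────···█
···██████···█
············█
············█
············█
············█

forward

············█
············█
············█
─────·······█
██─██────···█
██─██▣───···█
──────▲──···█
██─██────···█
██─██────···█
···██████···█
············█
············█
············█

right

···········██
···········██
···········██
────·······██
█─██─────··██
█─██▣────··██
──────▲──··██
█─██─────··██
█─██─────··██
··██████···██
···········██
···········██
···········██

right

··········███
··········███
··········███
───·······███
─██─────█·███
─██▣────█·███
──────▲─█·███
─██─────█·███
─██─────█·███
·██████···███
··········███
··········███
··········███

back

··········███
··········███
───·······███
─██─────█·███
─██▣────█·███
────────█·███
─██───▲─█·███
─██─────█·███
·████████·███
··········███
··········███
··········███
··········███

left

···········██
···········██
────·······██
█─██─────█·██
█─██▣────█·██
─────────█·██
█─██──▲──█·██
█─██─────█·██
··████████·██
···········██
···········██
···········██
···········██

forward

···········██
···········██
···········██
────·······██
█─██─────█·██
█─██▣────█·██
──────▲──█·██
█─██─────█·██
█─██─────█·██
··████████·██
···········██
···········██
···········██

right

··········███
··········███
··········███
───·······███
─██─────█·███
─██▣────█·███
──────▲─█·███
─██─────█·███
─██─────█·███
·████████·███
··········███
··········███
··········███

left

···········██
···········██
···········██
────·······██
█─██─────█·██
█─██▣────█·██
──────▲──█·██
█─██─────█·██
█─██─────█·██
··████████·██
···········██
···········██
···········██

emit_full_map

·─────······
███─██─────█
███─██▣────█
────────▲──█
███─██─────█
███─██─────█
····████████

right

··········███
··········███
··········███
───·······███
─██─────█·███
─██▣────█·███
──────▲─█·███
─██─────█·███
─██─────█·███
·████████·███
··········███
··········███
··········███

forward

··········███
··········███
··········███
··········███
───·──███·███
─██─────█·███
─██▣──▲─█·███
────────█·███
─██─────█·███
─██─────█·███
·████████·███
··········███
··········███

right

·········████
·········████
·········████
·········████
──·──████████
██─────██████
██▣───▲██████
───────██████
██─────██████
██─────█·████
████████·████
·········████
·········████

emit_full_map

·─────·──████
███─██─────██
███─██▣───▲██
───────────██
███─██─────██
███─██─────█·
····████████·
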